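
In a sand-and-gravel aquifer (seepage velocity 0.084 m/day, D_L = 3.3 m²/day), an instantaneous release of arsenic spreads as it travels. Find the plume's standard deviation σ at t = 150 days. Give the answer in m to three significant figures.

Dispersive spreading gives a Gaussian with σ² = 2Dt; advection only shifts the center.
σ = √(2 × 3.3 × 150) = 31.5 m.

31.5 m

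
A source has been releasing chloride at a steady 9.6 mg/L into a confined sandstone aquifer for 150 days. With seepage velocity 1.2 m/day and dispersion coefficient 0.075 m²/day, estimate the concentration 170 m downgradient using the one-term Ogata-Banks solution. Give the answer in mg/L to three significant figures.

For a continuous step input, C/C₀ ≈ ½·erfc((x−vt)/(2√(Dt))).
vt = 1.2 × 150 = 180 m and 2√(Dt) = 2√(0.075 × 150) = 6.708 m.
Argument (x−vt)/(2√(Dt)) = (170 − 180)/6.708 = -1.491; ½·erfc(-1.491) = 0.9825.
C = 9.6 × 0.9825 = 9.43 mg/L.

9.43 mg/L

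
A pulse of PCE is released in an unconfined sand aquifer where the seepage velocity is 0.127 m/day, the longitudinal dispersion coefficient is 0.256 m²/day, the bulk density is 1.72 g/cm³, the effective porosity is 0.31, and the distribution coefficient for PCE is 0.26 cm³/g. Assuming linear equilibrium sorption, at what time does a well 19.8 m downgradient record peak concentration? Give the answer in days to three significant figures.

Retardation factor R = 1 + ρ_b·K_d/n = 1 + 1.72 × 0.26/0.31 = 2.443.
Sorption retards both mechanisms: v_R = v/R = 0.05199 m/day, D_R = D/R = 0.1048 m²/day.
Peak time from v_R²t² + 2D_R t − x² = 0: t = (√(D_R² + v_R²x²) − D_R)/v_R².
√(D_R² + v_R²x²) = √(0.1048² + 0.05199² × 19.8²) = 1.035; v_R² = 0.002703.
t = (1.035 − 0.1048)/0.002703 = 344 days.

344 days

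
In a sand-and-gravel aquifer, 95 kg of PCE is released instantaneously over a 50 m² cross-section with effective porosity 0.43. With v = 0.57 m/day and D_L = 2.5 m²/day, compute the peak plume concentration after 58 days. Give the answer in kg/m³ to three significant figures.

The peak of an instantaneous 1D plume sits at x = vt; there the Gaussian factor is 1 and C_max = M/(n_e·A·√(4πDt)), where n_e·A is the pore area the mass is dissolved in.
√(4πDt) = √(4π × 2.5 × 58) = 42.69 m, so C_max = 95/(0.43 × 50 × 42.69) = 0.104 kg/m³.

0.104 kg/m³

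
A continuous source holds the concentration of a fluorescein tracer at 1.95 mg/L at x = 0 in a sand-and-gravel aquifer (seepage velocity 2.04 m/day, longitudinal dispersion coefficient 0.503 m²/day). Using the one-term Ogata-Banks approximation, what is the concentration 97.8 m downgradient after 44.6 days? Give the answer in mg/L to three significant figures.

0.301 mg/L

For a continuous step input, C/C₀ ≈ ½·erfc((x−vt)/(2√(Dt))).
vt = 2.04 × 44.6 = 90.984 m and 2√(Dt) = 2√(0.503 × 44.6) = 9.473 m.
Argument (x−vt)/(2√(Dt)) = (97.8 − 90.984)/9.473 = 0.7195; ½·erfc(0.7195) = 0.1545.
C = 1.95 × 0.1545 = 0.301 mg/L.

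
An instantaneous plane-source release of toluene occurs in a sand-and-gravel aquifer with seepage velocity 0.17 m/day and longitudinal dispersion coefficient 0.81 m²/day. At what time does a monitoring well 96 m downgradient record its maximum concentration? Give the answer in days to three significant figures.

For the 1D instantaneous-source solution, setting ∂C/∂t = 0 at fixed x gives v²t² + 2Dt − x² = 0, so t = (√(D² + v²x²) − D)/v².
√(D² + v²x²) = √(0.81² + 0.17² × 96²) = 16.34; v² = 0.0289.
t = (16.34 − 0.81)/0.0289 = 537 days (vs. the pure-advection estimate x/v = 565 d).

537 days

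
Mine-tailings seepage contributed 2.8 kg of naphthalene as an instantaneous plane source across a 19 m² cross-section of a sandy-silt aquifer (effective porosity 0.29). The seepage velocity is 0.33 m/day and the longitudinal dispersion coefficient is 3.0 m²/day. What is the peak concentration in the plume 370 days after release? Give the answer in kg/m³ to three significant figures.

0.00430 kg/m³

The peak of an instantaneous 1D plume sits at x = vt; there the Gaussian factor is 1 and C_max = M/(n_e·A·√(4πDt)), where n_e·A is the pore area the mass is dissolved in.
√(4πDt) = √(4π × 3.0 × 370) = 118.1 m, so C_max = 2.8/(0.29 × 19 × 118.1) = 0.00430 kg/m³.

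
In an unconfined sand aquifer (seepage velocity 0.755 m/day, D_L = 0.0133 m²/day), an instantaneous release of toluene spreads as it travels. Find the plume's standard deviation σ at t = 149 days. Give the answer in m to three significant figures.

Dispersive spreading gives a Gaussian with σ² = 2Dt; advection only shifts the center.
σ = √(2 × 0.0133 × 149) = 1.99 m.

1.99 m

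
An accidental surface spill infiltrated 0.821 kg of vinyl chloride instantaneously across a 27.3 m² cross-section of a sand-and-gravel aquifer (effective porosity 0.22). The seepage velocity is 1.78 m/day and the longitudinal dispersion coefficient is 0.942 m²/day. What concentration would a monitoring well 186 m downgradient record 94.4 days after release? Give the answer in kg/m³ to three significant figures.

For an instantaneous plane source, C(x,t) = M/(n_e·A·√(4πDt)) · exp(−(x−vt)²/(4Dt)), with n_e·A the pore (flow) area.
Plume center vt = 1.78 × 94.4 = 168.032 m, so the well at 186 m is 17.968 m downgradient of the peak.
√(4πDt) = 33.43 m, giving peak height M/(n_e·A·√(4πDt)) = 0.821/(0.22 × 27.3 × 33.43) = 0.004089 kg/m³.
(x−vt)²/(4Dt) = (17.968)²/(4 × 0.942 × 94.4) = 0.9076; exp(−0.9076) = 0.4035.
C = 0.004089 × 0.4035 = 0.00165 kg/m³.

0.00165 kg/m³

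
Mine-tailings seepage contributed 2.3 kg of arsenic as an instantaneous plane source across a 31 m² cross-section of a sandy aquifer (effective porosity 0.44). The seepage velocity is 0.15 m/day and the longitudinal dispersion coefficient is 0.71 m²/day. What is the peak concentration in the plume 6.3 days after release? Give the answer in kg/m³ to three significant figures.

0.0225 kg/m³

The peak of an instantaneous 1D plume sits at x = vt; there the Gaussian factor is 1 and C_max = M/(n_e·A·√(4πDt)), where n_e·A is the pore area the mass is dissolved in.
√(4πDt) = √(4π × 0.71 × 6.3) = 7.497 m, so C_max = 2.3/(0.44 × 31 × 7.497) = 0.0225 kg/m³.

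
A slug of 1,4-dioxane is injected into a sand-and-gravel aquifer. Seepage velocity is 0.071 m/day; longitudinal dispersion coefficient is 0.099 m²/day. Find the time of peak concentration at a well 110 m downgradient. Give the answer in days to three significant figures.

For the 1D instantaneous-source solution, setting ∂C/∂t = 0 at fixed x gives v²t² + 2Dt − x² = 0, so t = (√(D² + v²x²) − D)/v².
√(D² + v²x²) = √(0.099² + 0.071² × 110²) = 7.811; v² = 0.005041.
t = (7.811 − 0.099)/0.005041 = 1530 days (vs. the pure-advection estimate x/v = 1550 d).

1530 days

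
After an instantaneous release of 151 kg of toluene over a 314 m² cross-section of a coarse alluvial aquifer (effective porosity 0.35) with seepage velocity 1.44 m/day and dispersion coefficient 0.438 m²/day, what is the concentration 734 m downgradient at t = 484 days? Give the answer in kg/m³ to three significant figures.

0.00528 kg/m³

For an instantaneous plane source, C(x,t) = M/(n_e·A·√(4πDt)) · exp(−(x−vt)²/(4Dt)), with n_e·A the pore (flow) area.
Plume center vt = 1.44 × 484 = 696.96 m, so the well at 734 m is 37.04 m downgradient of the peak.
√(4πDt) = 51.61 m, giving peak height M/(n_e·A·√(4πDt)) = 151/(0.35 × 314 × 51.61) = 0.02662 kg/m³.
(x−vt)²/(4Dt) = (37.04)²/(4 × 0.438 × 484) = 1.618; exp(−1.618) = 0.1983.
C = 0.02662 × 0.1983 = 0.00528 kg/m³.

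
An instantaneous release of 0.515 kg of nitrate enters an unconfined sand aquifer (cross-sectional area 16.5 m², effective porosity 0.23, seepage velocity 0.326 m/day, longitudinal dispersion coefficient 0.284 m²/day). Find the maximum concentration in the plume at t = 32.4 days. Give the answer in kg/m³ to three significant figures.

The peak of an instantaneous 1D plume sits at x = vt; there the Gaussian factor is 1 and C_max = M/(n_e·A·√(4πDt)), where n_e·A is the pore area the mass is dissolved in.
√(4πDt) = √(4π × 0.284 × 32.4) = 10.75 m, so C_max = 0.515/(0.23 × 16.5 × 10.75) = 0.0126 kg/m³.

0.0126 kg/m³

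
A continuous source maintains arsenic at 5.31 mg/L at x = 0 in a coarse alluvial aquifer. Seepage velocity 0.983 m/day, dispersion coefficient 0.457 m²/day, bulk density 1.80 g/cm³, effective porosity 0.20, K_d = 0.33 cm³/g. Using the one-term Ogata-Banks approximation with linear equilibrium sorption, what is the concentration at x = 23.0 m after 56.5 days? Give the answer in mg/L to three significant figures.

Retardation factor R = 1 + ρ_b·K_d/n = 1 + 1.80 × 0.33/0.20 = 3.970.
Sorption retards both mechanisms: v_R = v/R = 0.2476 m/day, D_R = D/R = 0.1151 m²/day.
v_R·t = 0.2476 × 56.5 = 13.9894 m; 2√(D_R t) = 5.100 m; argument = (23.0 − 13.9894)/5.100 = 1.767.
C = C₀ × ½·erfc(1.767) = 5.31 × 0.006229 = 0.0331 mg/L.

0.0331 mg/L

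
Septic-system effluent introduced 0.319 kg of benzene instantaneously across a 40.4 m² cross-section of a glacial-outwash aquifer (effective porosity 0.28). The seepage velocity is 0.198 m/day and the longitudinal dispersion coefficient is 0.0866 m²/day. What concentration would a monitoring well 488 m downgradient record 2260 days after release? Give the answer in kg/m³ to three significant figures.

6.98e-05 kg/m³

For an instantaneous plane source, C(x,t) = M/(n_e·A·√(4πDt)) · exp(−(x−vt)²/(4Dt)), with n_e·A the pore (flow) area.
Plume center vt = 0.198 × 2260 = 447.48 m, so the well at 488 m is 40.52 m downgradient of the peak.
√(4πDt) = 49.59 m, giving peak height M/(n_e·A·√(4πDt)) = 0.319/(0.28 × 40.4 × 49.59) = 0.0005687 kg/m³.
(x−vt)²/(4Dt) = (40.52)²/(4 × 0.0866 × 2260) = 2.097; exp(−2.097) = 0.1228.
C = 0.0005687 × 0.1228 = 6.98e-05 kg/m³.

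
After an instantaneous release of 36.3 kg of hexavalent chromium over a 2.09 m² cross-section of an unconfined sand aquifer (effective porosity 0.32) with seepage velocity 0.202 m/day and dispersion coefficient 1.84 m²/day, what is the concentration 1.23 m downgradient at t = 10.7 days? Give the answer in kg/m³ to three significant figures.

For an instantaneous plane source, C(x,t) = M/(n_e·A·√(4πDt)) · exp(−(x−vt)²/(4Dt)), with n_e·A the pore (flow) area.
Plume center vt = 0.202 × 10.7 = 2.1614 m, so the well at 1.23 m is 0.9314 m upgradient of the peak.
√(4πDt) = 15.73 m, giving peak height M/(n_e·A·√(4πDt)) = 36.3/(0.32 × 2.09 × 15.73) = 3.450 kg/m³.
(x−vt)²/(4Dt) = (-0.9314)²/(4 × 1.84 × 10.7) = 0.01102; exp(−0.01102) = 0.9890.
C = 3.450 × 0.9890 = 3.41 kg/m³.

3.41 kg/m³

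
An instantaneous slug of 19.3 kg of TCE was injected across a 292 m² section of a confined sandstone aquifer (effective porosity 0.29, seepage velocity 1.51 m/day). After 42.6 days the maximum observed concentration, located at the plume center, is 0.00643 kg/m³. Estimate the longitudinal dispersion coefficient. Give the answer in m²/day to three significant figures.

At the plume center C_max = M/(n_e·A·√(4πDt)), so D = M²/(4πt·(n_e·A·C_max)²).
n_e·A·C_max = 0.29 × 292 × 0.00643 = 0.5445 kg/m.
D = 19.3²/(4π × 42.6 × 0.5445²) = 2.35 m²/day.

2.35 m²/day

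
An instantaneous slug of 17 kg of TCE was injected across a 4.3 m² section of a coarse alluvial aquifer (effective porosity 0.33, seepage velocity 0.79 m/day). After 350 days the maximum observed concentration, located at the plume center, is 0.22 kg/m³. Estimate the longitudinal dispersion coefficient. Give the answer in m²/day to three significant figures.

At the plume center C_max = M/(n_e·A·√(4πDt)), so D = M²/(4πt·(n_e·A·C_max)²).
n_e·A·C_max = 0.33 × 4.3 × 0.22 = 0.3122 kg/m.
D = 17²/(4π × 350 × 0.3122²) = 0.674 m²/day.

0.674 m²/day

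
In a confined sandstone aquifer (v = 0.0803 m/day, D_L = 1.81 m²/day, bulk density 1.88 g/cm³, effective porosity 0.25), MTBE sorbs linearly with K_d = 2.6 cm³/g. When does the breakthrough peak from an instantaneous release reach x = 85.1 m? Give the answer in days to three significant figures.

Retardation factor R = 1 + ρ_b·K_d/n = 1 + 1.88 × 2.6/0.25 = 20.55.
Sorption retards both mechanisms: v_R = v/R = 0.003908 m/day, D_R = D/R = 0.08808 m²/day.
Peak time from v_R²t² + 2D_R t − x² = 0: t = (√(D_R² + v_R²x²) − D_R)/v_R².
√(D_R² + v_R²x²) = √(0.08808² + 0.003908² × 85.1²) = 0.3440; v_R² = 1.527e-05.
t = (0.3440 − 0.08808)/1.527e-05 = 16800 days.

16800 days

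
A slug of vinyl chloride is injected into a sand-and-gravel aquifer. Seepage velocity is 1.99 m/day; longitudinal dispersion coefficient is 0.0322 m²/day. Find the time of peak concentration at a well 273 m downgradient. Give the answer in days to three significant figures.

For the 1D instantaneous-source solution, setting ∂C/∂t = 0 at fixed x gives v²t² + 2Dt − x² = 0, so t = (√(D² + v²x²) − D)/v².
√(D² + v²x²) = √(0.0322² + 1.99² × 273²) = 543.3; v² = 3.9601.
t = (543.3 − 0.0322)/3.9601 = 137 days (vs. the pure-advection estimate x/v = 137 d).

137 days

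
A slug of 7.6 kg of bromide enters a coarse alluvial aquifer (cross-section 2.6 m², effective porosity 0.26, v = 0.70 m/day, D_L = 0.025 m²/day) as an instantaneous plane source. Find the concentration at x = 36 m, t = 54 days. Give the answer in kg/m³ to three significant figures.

For an instantaneous plane source, C(x,t) = M/(n_e·A·√(4πDt)) · exp(−(x−vt)²/(4Dt)), with n_e·A the pore (flow) area.
Plume center vt = 0.70 × 54 = 37.8 m, so the well at 36 m is 1.8 m upgradient of the peak.
√(4πDt) = 4.119 m, giving peak height M/(n_e·A·√(4πDt)) = 7.6/(0.26 × 2.6 × 4.119) = 2.729 kg/m³.
(x−vt)²/(4Dt) = (-1.8)²/(4 × 0.025 × 54) = 0.6000; exp(−0.6000) = 0.5488.
C = 2.729 × 0.5488 = 1.50 kg/m³.

1.50 kg/m³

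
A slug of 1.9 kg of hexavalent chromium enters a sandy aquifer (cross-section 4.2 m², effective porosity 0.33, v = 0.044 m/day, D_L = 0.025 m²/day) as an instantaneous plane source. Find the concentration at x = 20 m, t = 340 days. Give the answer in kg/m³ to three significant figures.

0.0628 kg/m³

For an instantaneous plane source, C(x,t) = M/(n_e·A·√(4πDt)) · exp(−(x−vt)²/(4Dt)), with n_e·A the pore (flow) area.
Plume center vt = 0.044 × 340 = 14.96 m, so the well at 20 m is 5.04 m downgradient of the peak.
√(4πDt) = 10.34 m, giving peak height M/(n_e·A·√(4πDt)) = 1.9/(0.33 × 4.2 × 10.34) = 0.1326 kg/m³.
(x−vt)²/(4Dt) = (5.04)²/(4 × 0.025 × 340) = 0.7471; exp(−0.7471) = 0.4737.
C = 0.1326 × 0.4737 = 0.0628 kg/m³.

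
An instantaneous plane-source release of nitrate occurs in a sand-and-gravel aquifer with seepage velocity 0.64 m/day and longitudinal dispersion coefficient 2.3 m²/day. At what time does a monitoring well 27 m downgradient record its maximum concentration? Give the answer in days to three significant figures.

For the 1D instantaneous-source solution, setting ∂C/∂t = 0 at fixed x gives v²t² + 2Dt − x² = 0, so t = (√(D² + v²x²) − D)/v².
√(D² + v²x²) = √(2.3² + 0.64² × 27²) = 17.43; v² = 0.4096.
t = (17.43 − 2.3)/0.4096 = 36.9 days (vs. the pure-advection estimate x/v = 42.2 d).

36.9 days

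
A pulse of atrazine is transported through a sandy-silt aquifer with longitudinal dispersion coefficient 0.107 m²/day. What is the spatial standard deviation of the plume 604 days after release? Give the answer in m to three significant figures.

Dispersive spreading gives a Gaussian with σ² = 2Dt; advection only shifts the center.
σ = √(2 × 0.107 × 604) = 11.4 m.

11.4 m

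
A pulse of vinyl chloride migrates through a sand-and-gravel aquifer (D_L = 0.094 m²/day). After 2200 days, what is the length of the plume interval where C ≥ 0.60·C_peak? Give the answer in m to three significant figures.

The plume is Gaussian with σ = √(2Dt) = √(2 × 0.094 × 2200) = 20.34 m.
C/C_peak = exp(−Δx²/(2σ²)) = 0.60 ⇒ Δx = σ·√(−2 ln 0.60) = 20.34 × 1.011 = 20.56 m.
Width = 2Δx = 41.1 m.

41.1 m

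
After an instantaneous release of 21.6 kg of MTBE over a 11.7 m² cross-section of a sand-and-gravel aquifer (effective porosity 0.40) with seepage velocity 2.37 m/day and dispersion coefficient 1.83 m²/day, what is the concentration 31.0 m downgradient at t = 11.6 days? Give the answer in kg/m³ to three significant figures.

0.244 kg/m³

For an instantaneous plane source, C(x,t) = M/(n_e·A·√(4πDt)) · exp(−(x−vt)²/(4Dt)), with n_e·A the pore (flow) area.
Plume center vt = 2.37 × 11.6 = 27.492 m, so the well at 31.0 m is 3.508 m downgradient of the peak.
√(4πDt) = 16.33 m, giving peak height M/(n_e·A·√(4πDt)) = 21.6/(0.40 × 11.7 × 16.33) = 0.2826 kg/m³.
(x−vt)²/(4Dt) = (3.508)²/(4 × 1.83 × 11.6) = 0.1449; exp(−0.1449) = 0.8651.
C = 0.2826 × 0.8651 = 0.244 kg/m³.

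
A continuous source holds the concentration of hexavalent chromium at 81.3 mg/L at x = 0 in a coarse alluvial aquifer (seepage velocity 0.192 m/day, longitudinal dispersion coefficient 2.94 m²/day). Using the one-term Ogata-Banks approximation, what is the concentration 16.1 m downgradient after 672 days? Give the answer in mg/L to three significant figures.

For a continuous step input, C/C₀ ≈ ½·erfc((x−vt)/(2√(Dt))).
vt = 0.192 × 672 = 129.024 m and 2√(Dt) = 2√(2.94 × 672) = 88.90 m.
Argument (x−vt)/(2√(Dt)) = (16.1 − 129.024)/88.90 = -1.270; ½·erfc(-1.270) = 0.9638.
C = 81.3 × 0.9638 = 78.4 mg/L.

78.4 mg/L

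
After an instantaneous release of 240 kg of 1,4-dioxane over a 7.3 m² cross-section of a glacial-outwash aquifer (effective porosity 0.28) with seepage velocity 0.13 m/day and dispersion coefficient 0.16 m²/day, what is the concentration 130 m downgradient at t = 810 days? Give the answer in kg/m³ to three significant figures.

0.897 kg/m³

For an instantaneous plane source, C(x,t) = M/(n_e·A·√(4πDt)) · exp(−(x−vt)²/(4Dt)), with n_e·A the pore (flow) area.
Plume center vt = 0.13 × 810 = 105.3 m, so the well at 130 m is 24.7 m downgradient of the peak.
√(4πDt) = 40.36 m, giving peak height M/(n_e·A·√(4πDt)) = 240/(0.28 × 7.3 × 40.36) = 2.909 kg/m³.
(x−vt)²/(4Dt) = (24.7)²/(4 × 0.16 × 810) = 1.177; exp(−1.177) = 0.3082.
C = 2.909 × 0.3082 = 0.897 kg/m³.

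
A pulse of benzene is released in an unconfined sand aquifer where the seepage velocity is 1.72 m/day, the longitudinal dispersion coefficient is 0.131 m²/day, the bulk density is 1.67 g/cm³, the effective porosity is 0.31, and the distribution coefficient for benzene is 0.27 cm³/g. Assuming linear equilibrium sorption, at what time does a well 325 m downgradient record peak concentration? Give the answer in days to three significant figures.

Retardation factor R = 1 + ρ_b·K_d/n = 1 + 1.67 × 0.27/0.31 = 2.455.
Sorption retards both mechanisms: v_R = v/R = 0.7006 m/day, D_R = D/R = 0.05336 m²/day.
Peak time from v_R²t² + 2D_R t − x² = 0: t = (√(D_R² + v_R²x²) − D_R)/v_R².
√(D_R² + v_R²x²) = √(0.05336² + 0.7006² × 325²) = 227.7; v_R² = 0.4908.
t = (227.7 − 0.05336)/0.4908 = 464 days.

464 days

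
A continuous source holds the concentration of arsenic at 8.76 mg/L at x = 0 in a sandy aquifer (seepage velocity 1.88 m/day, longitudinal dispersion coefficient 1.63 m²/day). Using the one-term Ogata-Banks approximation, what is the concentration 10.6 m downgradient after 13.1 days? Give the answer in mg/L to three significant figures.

8.62 mg/L

For a continuous step input, C/C₀ ≈ ½·erfc((x−vt)/(2√(Dt))).
vt = 1.88 × 13.1 = 24.628 m and 2√(Dt) = 2√(1.63 × 13.1) = 9.242 m.
Argument (x−vt)/(2√(Dt)) = (10.6 − 24.628)/9.242 = -1.518; ½·erfc(-1.518) = 0.9841.
C = 8.76 × 0.9841 = 8.62 mg/L.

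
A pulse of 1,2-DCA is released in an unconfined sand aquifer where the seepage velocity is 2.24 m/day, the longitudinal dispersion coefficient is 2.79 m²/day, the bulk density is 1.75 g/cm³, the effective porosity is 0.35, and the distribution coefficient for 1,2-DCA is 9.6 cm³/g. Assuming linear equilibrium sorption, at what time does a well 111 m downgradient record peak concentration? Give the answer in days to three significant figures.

2400 days

Retardation factor R = 1 + ρ_b·K_d/n = 1 + 1.75 × 9.6/0.35 = 49.00.
Sorption retards both mechanisms: v_R = v/R = 0.04571 m/day, D_R = D/R = 0.05694 m²/day.
Peak time from v_R²t² + 2D_R t − x² = 0: t = (√(D_R² + v_R²x²) − D_R)/v_R².
√(D_R² + v_R²x²) = √(0.05694² + 0.04571² × 111²) = 5.074; v_R² = 0.002089.
t = (5.074 − 0.05694)/0.002089 = 2400 days.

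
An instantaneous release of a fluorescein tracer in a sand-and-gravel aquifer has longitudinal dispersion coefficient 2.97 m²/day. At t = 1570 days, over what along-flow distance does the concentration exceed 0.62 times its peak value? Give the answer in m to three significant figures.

The plume is Gaussian with σ = √(2Dt) = √(2 × 2.97 × 1570) = 96.57 m.
C/C_peak = exp(−Δx²/(2σ²)) = 0.62 ⇒ Δx = σ·√(−2 ln 0.62) = 96.57 × 0.9778 = 94.43 m.
Width = 2Δx = 189 m.

189 m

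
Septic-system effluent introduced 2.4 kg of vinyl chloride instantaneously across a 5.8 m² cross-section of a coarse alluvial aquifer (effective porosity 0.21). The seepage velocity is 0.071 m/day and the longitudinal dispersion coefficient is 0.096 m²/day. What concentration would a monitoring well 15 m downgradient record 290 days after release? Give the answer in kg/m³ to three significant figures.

For an instantaneous plane source, C(x,t) = M/(n_e·A·√(4πDt)) · exp(−(x−vt)²/(4Dt)), with n_e·A the pore (flow) area.
Plume center vt = 0.071 × 290 = 20.59 m, so the well at 15 m is 5.59 m upgradient of the peak.
√(4πDt) = 18.70 m, giving peak height M/(n_e·A·√(4πDt)) = 2.4/(0.21 × 5.8 × 18.70) = 0.1054 kg/m³.
(x−vt)²/(4Dt) = (-5.59)²/(4 × 0.096 × 290) = 0.2806; exp(−0.2806) = 0.7553.
C = 0.1054 × 0.7553 = 0.0796 kg/m³.

0.0796 kg/m³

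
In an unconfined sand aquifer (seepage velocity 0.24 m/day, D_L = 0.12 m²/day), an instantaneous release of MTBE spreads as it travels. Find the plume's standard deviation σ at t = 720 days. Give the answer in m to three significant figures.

13.1 m

Dispersive spreading gives a Gaussian with σ² = 2Dt; advection only shifts the center.
σ = √(2 × 0.12 × 720) = 13.1 m.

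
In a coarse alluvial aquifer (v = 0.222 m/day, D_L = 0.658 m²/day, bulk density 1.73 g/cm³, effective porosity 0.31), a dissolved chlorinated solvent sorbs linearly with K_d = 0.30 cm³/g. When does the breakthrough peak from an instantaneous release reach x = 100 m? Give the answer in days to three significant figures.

Retardation factor R = 1 + ρ_b·K_d/n = 1 + 1.73 × 0.30/0.31 = 2.674.
Sorption retards both mechanisms: v_R = v/R = 0.08302 m/day, D_R = D/R = 0.2461 m²/day.
Peak time from v_R²t² + 2D_R t − x² = 0: t = (√(D_R² + v_R²x²) − D_R)/v_R².
√(D_R² + v_R²x²) = √(0.2461² + 0.08302² × 100²) = 8.306; v_R² = 0.006892.
t = (8.306 − 0.2461)/0.006892 = 1170 days.

1170 days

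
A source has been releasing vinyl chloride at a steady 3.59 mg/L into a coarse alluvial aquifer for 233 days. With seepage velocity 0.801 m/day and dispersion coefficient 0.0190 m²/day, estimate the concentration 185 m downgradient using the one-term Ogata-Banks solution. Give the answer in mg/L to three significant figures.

2.54 mg/L

For a continuous step input, C/C₀ ≈ ½·erfc((x−vt)/(2√(Dt))).
vt = 0.801 × 233 = 186.633 m and 2√(Dt) = 2√(0.0190 × 233) = 4.208 m.
Argument (x−vt)/(2√(Dt)) = (185 − 186.633)/4.208 = -0.3881; ½·erfc(-0.3881) = 0.7084.
C = 3.59 × 0.7084 = 2.54 mg/L.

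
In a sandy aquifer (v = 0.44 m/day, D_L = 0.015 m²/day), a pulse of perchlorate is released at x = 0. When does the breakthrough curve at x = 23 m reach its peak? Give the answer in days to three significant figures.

For the 1D instantaneous-source solution, setting ∂C/∂t = 0 at fixed x gives v²t² + 2Dt − x² = 0, so t = (√(D² + v²x²) − D)/v².
√(D² + v²x²) = √(0.015² + 0.44² × 23²) = 10.12; v² = 0.1936.
t = (10.12 − 0.015)/0.1936 = 52.2 days (vs. the pure-advection estimate x/v = 52.3 d).

52.2 days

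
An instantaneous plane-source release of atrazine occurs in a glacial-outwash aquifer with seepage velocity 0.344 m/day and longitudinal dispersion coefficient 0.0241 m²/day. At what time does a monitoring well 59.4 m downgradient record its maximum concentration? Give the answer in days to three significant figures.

172 days

For the 1D instantaneous-source solution, setting ∂C/∂t = 0 at fixed x gives v²t² + 2Dt − x² = 0, so t = (√(D² + v²x²) − D)/v².
√(D² + v²x²) = √(0.0241² + 0.344² × 59.4²) = 20.43; v² = 0.118336.
t = (20.43 − 0.0241)/0.118336 = 172 days (vs. the pure-advection estimate x/v = 173 d).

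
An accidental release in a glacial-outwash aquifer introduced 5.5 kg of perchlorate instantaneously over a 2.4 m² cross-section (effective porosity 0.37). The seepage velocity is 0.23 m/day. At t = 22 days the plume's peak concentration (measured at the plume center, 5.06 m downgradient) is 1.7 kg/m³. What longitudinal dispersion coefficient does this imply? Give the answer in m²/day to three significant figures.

At the plume center C_max = M/(n_e·A·√(4πDt)), so D = M²/(4πt·(n_e·A·C_max)²).
n_e·A·C_max = 0.37 × 2.4 × 1.7 = 1.510 kg/m.
D = 5.5²/(4π × 22 × 1.510²) = 0.0480 m²/day.

0.0480 m²/day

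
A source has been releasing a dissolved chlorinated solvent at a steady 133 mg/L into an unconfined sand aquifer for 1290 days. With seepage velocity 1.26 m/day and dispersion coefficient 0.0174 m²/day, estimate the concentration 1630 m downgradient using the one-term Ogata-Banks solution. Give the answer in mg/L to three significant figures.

For a continuous step input, C/C₀ ≈ ½·erfc((x−vt)/(2√(Dt))).
vt = 1.26 × 1290 = 1625.4 m and 2√(Dt) = 2√(0.0174 × 1290) = 9.475 m.
Argument (x−vt)/(2√(Dt)) = (1630 − 1625.4)/9.475 = 0.4855; ½·erfc(0.4855) = 0.2462.
C = 133 × 0.2462 = 32.7 mg/L.

32.7 mg/L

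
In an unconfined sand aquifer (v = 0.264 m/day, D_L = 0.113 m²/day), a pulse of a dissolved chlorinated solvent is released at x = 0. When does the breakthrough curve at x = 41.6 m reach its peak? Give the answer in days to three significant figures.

156 days

For the 1D instantaneous-source solution, setting ∂C/∂t = 0 at fixed x gives v²t² + 2Dt − x² = 0, so t = (√(D² + v²x²) − D)/v².
√(D² + v²x²) = √(0.113² + 0.264² × 41.6²) = 10.98; v² = 0.069696.
t = (10.98 − 0.113)/0.069696 = 156 days (vs. the pure-advection estimate x/v = 158 d).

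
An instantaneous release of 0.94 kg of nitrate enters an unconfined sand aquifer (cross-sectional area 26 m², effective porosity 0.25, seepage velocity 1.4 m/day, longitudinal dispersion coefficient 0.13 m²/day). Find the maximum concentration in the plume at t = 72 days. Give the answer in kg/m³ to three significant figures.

0.0133 kg/m³

The peak of an instantaneous 1D plume sits at x = vt; there the Gaussian factor is 1 and C_max = M/(n_e·A·√(4πDt)), where n_e·A is the pore area the mass is dissolved in.
√(4πDt) = √(4π × 0.13 × 72) = 10.85 m, so C_max = 0.94/(0.25 × 26 × 10.85) = 0.0133 kg/m³.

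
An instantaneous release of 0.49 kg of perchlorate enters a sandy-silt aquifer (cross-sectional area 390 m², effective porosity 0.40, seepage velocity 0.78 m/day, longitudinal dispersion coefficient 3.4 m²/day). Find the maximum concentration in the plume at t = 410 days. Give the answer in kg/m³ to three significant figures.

2.37e-05 kg/m³

The peak of an instantaneous 1D plume sits at x = vt; there the Gaussian factor is 1 and C_max = M/(n_e·A·√(4πDt)), where n_e·A is the pore area the mass is dissolved in.
√(4πDt) = √(4π × 3.4 × 410) = 132.4 m, so C_max = 0.49/(0.40 × 390 × 132.4) = 2.37e-05 kg/m³.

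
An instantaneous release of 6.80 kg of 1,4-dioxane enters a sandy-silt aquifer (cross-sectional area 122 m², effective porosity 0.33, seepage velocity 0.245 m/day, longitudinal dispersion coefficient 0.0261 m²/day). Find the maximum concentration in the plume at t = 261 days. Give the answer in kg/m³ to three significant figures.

The peak of an instantaneous 1D plume sits at x = vt; there the Gaussian factor is 1 and C_max = M/(n_e·A·√(4πDt)), where n_e·A is the pore area the mass is dissolved in.
√(4πDt) = √(4π × 0.0261 × 261) = 9.252 m, so C_max = 6.80/(0.33 × 122 × 9.252) = 0.0183 kg/m³.

0.0183 kg/m³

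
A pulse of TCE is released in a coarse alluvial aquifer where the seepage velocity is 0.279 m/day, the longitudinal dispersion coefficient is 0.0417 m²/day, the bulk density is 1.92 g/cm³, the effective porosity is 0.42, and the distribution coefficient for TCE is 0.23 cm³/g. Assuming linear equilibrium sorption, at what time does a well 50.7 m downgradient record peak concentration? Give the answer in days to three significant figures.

Retardation factor R = 1 + ρ_b·K_d/n = 1 + 1.92 × 0.23/0.42 = 2.051.
Sorption retards both mechanisms: v_R = v/R = 0.1360 m/day, D_R = D/R = 0.02033 m²/day.
Peak time from v_R²t² + 2D_R t − x² = 0: t = (√(D_R² + v_R²x²) − D_R)/v_R².
√(D_R² + v_R²x²) = √(0.02033² + 0.1360² × 50.7²) = 6.895; v_R² = 0.01850.
t = (6.895 − 0.02033)/0.01850 = 372 days.

372 days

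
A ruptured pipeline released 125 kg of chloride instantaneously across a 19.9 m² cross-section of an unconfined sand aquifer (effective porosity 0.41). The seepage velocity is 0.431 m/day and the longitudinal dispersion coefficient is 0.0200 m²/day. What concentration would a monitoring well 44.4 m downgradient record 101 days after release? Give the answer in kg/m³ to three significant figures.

2.77 kg/m³

For an instantaneous plane source, C(x,t) = M/(n_e·A·√(4πDt)) · exp(−(x−vt)²/(4Dt)), with n_e·A the pore (flow) area.
Plume center vt = 0.431 × 101 = 43.531 m, so the well at 44.4 m is 0.869 m downgradient of the peak.
√(4πDt) = 5.038 m, giving peak height M/(n_e·A·√(4πDt)) = 125/(0.41 × 19.9 × 5.038) = 3.041 kg/m³.
(x−vt)²/(4Dt) = (0.869)²/(4 × 0.0200 × 101) = 0.09346; exp(−0.09346) = 0.9108.
C = 3.041 × 0.9108 = 2.77 kg/m³.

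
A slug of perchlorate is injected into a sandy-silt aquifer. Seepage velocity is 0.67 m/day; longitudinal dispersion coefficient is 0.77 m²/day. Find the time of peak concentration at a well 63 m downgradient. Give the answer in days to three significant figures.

92.3 days

For the 1D instantaneous-source solution, setting ∂C/∂t = 0 at fixed x gives v²t² + 2Dt − x² = 0, so t = (√(D² + v²x²) − D)/v².
√(D² + v²x²) = √(0.77² + 0.67² × 63²) = 42.22; v² = 0.4489.
t = (42.22 − 0.77)/0.4489 = 92.3 days (vs. the pure-advection estimate x/v = 94.0 d).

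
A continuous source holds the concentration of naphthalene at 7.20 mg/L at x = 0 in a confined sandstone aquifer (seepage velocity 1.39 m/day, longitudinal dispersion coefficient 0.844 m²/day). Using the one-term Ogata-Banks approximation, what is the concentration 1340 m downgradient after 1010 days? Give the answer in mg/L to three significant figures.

For a continuous step input, C/C₀ ≈ ½·erfc((x−vt)/(2√(Dt))).
vt = 1.39 × 1010 = 1403.9 m and 2√(Dt) = 2√(0.844 × 1010) = 58.39 m.
Argument (x−vt)/(2√(Dt)) = (1340 − 1403.9)/58.39 = -1.094; ½·erfc(-1.094) = 0.9391.
C = 7.20 × 0.9391 = 6.76 mg/L.

6.76 mg/L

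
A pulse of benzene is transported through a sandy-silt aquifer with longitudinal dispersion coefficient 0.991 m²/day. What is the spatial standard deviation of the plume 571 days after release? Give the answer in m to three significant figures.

33.6 m

Dispersive spreading gives a Gaussian with σ² = 2Dt; advection only shifts the center.
σ = √(2 × 0.991 × 571) = 33.6 m.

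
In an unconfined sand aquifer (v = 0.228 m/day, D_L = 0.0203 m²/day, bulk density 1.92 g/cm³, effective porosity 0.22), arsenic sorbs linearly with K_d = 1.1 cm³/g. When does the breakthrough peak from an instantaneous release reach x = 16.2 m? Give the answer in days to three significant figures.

Retardation factor R = 1 + ρ_b·K_d/n = 1 + 1.92 × 1.1/0.22 = 10.60.
Sorption retards both mechanisms: v_R = v/R = 0.02151 m/day, D_R = D/R = 0.001915 m²/day.
Peak time from v_R²t² + 2D_R t − x² = 0: t = (√(D_R² + v_R²x²) − D_R)/v_R².
√(D_R² + v_R²x²) = √(0.001915² + 0.02151² × 16.2²) = 0.3485; v_R² = 0.0004627.
t = (0.3485 − 0.001915)/0.0004627 = 749 days.

749 days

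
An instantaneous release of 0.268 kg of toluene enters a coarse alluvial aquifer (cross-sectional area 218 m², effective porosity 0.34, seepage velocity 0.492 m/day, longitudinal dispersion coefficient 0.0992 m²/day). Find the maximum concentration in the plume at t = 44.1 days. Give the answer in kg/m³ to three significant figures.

The peak of an instantaneous 1D plume sits at x = vt; there the Gaussian factor is 1 and C_max = M/(n_e·A·√(4πDt)), where n_e·A is the pore area the mass is dissolved in.
√(4πDt) = √(4π × 0.0992 × 44.1) = 7.414 m, so C_max = 0.268/(0.34 × 218 × 7.414) = 0.000488 kg/m³.

0.000488 kg/m³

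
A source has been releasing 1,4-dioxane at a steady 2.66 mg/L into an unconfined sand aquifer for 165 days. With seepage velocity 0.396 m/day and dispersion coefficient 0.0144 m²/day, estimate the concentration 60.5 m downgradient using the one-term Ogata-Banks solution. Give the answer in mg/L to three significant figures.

2.62 mg/L

For a continuous step input, C/C₀ ≈ ½·erfc((x−vt)/(2√(Dt))).
vt = 0.396 × 165 = 65.34 m and 2√(Dt) = 2√(0.0144 × 165) = 3.083 m.
Argument (x−vt)/(2√(Dt)) = (60.5 − 65.34)/3.083 = -1.570; ½·erfc(-1.570) = 0.9868.
C = 2.66 × 0.9868 = 2.62 mg/L.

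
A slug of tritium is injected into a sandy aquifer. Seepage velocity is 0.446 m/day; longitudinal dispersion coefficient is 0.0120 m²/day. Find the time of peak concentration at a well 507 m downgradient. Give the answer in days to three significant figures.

1140 days

For the 1D instantaneous-source solution, setting ∂C/∂t = 0 at fixed x gives v²t² + 2Dt − x² = 0, so t = (√(D² + v²x²) − D)/v².
√(D² + v²x²) = √(0.0120² + 0.446² × 507²) = 226.1; v² = 0.198916.
t = (226.1 − 0.0120)/0.198916 = 1140 days (vs. the pure-advection estimate x/v = 1140 d).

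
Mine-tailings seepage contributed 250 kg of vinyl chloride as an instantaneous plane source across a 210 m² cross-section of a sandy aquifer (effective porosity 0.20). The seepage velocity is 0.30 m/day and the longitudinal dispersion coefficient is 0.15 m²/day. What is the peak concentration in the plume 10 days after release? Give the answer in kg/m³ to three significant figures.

1.37 kg/m³

The peak of an instantaneous 1D plume sits at x = vt; there the Gaussian factor is 1 and C_max = M/(n_e·A·√(4πDt)), where n_e·A is the pore area the mass is dissolved in.
√(4πDt) = √(4π × 0.15 × 10) = 4.342 m, so C_max = 250/(0.20 × 210 × 4.342) = 1.37 kg/m³.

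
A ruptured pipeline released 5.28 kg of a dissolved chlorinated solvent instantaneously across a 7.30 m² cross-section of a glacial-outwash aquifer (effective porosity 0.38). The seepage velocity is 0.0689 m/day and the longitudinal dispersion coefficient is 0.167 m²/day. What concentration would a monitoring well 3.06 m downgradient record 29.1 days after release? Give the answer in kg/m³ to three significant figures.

0.230 kg/m³

For an instantaneous plane source, C(x,t) = M/(n_e·A·√(4πDt)) · exp(−(x−vt)²/(4Dt)), with n_e·A the pore (flow) area.
Plume center vt = 0.0689 × 29.1 = 2.00499 m, so the well at 3.06 m is 1.05501 m downgradient of the peak.
√(4πDt) = 7.815 m, giving peak height M/(n_e·A·√(4πDt)) = 5.28/(0.38 × 7.30 × 7.815) = 0.2436 kg/m³.
(x−vt)²/(4Dt) = (1.05501)²/(4 × 0.167 × 29.1) = 0.05726; exp(−0.05726) = 0.9443.
C = 0.2436 × 0.9443 = 0.230 kg/m³.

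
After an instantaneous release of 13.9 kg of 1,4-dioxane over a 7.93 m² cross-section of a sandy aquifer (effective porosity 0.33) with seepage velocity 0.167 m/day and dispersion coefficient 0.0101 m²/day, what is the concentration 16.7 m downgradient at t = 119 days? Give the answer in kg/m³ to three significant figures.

0.168 kg/m³

For an instantaneous plane source, C(x,t) = M/(n_e·A·√(4πDt)) · exp(−(x−vt)²/(4Dt)), with n_e·A the pore (flow) area.
Plume center vt = 0.167 × 119 = 19.873 m, so the well at 16.7 m is 3.173 m upgradient of the peak.
√(4πDt) = 3.886 m, giving peak height M/(n_e·A·√(4πDt)) = 13.9/(0.33 × 7.93 × 3.886) = 1.367 kg/m³.
(x−vt)²/(4Dt) = (-3.173)²/(4 × 0.0101 × 119) = 2.094; exp(−2.094) = 0.1232.
C = 1.367 × 0.1232 = 0.168 kg/m³.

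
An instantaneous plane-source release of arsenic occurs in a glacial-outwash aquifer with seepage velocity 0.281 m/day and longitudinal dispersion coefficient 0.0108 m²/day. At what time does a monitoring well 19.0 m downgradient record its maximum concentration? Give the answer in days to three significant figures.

For the 1D instantaneous-source solution, setting ∂C/∂t = 0 at fixed x gives v²t² + 2Dt − x² = 0, so t = (√(D² + v²x²) − D)/v².
√(D² + v²x²) = √(0.0108² + 0.281² × 19.0²) = 5.339; v² = 0.078961.
t = (5.339 − 0.0108)/0.078961 = 67.5 days (vs. the pure-advection estimate x/v = 67.6 d).

67.5 days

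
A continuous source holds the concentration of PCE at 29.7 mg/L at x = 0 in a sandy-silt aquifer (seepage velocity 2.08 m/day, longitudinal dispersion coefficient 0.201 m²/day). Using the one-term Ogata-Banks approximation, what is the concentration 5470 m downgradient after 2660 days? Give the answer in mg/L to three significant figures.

28.9 mg/L

For a continuous step input, C/C₀ ≈ ½·erfc((x−vt)/(2√(Dt))).
vt = 2.08 × 2660 = 5532.8 m and 2√(Dt) = 2√(0.201 × 2660) = 46.25 m.
Argument (x−vt)/(2√(Dt)) = (5470 − 5532.8)/46.25 = -1.358; ½·erfc(-1.358) = 0.9726.
C = 29.7 × 0.9726 = 28.9 mg/L.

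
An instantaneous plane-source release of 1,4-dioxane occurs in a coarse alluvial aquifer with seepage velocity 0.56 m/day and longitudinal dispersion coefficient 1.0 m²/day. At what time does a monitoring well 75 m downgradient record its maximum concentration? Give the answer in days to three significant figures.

For the 1D instantaneous-source solution, setting ∂C/∂t = 0 at fixed x gives v²t² + 2Dt − x² = 0, so t = (√(D² + v²x²) − D)/v².
√(D² + v²x²) = √(1.0² + 0.56² × 75²) = 42.01; v² = 0.3136.
t = (42.01 − 1.0)/0.3136 = 131 days (vs. the pure-advection estimate x/v = 134 d).

131 days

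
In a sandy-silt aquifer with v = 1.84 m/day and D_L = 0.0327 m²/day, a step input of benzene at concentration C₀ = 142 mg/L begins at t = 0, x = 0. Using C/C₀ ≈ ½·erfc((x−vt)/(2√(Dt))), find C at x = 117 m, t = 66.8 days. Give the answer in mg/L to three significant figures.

For a continuous step input, C/C₀ ≈ ½·erfc((x−vt)/(2√(Dt))).
vt = 1.84 × 66.8 = 122.912 m and 2√(Dt) = 2√(0.0327 × 66.8) = 2.956 m.
Argument (x−vt)/(2√(Dt)) = (117 − 122.912)/2.956 = -2.000; ½·erfc(-2.000) = 0.9977.
C = 142 × 0.9977 = 142 mg/L.

142 mg/L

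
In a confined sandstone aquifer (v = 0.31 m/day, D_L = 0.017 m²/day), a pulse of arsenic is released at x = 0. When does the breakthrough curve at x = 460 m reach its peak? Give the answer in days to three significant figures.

1480 days

For the 1D instantaneous-source solution, setting ∂C/∂t = 0 at fixed x gives v²t² + 2Dt − x² = 0, so t = (√(D² + v²x²) − D)/v².
√(D² + v²x²) = √(0.017² + 0.31² × 460²) = 142.6; v² = 0.0961.
t = (142.6 − 0.017)/0.0961 = 1480 days (vs. the pure-advection estimate x/v = 1480 d).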